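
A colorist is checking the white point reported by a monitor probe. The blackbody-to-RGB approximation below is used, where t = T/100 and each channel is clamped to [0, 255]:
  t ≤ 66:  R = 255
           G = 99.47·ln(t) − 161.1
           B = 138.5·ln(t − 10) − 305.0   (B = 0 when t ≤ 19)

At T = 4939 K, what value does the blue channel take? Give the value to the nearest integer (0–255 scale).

t = 4939/100 = 49.39; the t ≤ 66 branch applies.
B = 138.5·ln(49.39 − 10) − 305.0 = 138.5·ln 39.39 − 305.0 = 138.5·3.6735 − 305.0 = 203.781.
Rounded: 204.

204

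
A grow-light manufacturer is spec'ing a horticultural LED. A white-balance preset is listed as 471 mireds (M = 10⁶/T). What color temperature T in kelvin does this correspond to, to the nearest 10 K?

2120 K

T = 10⁶ / 471 = 2123.14 K → 2120 K.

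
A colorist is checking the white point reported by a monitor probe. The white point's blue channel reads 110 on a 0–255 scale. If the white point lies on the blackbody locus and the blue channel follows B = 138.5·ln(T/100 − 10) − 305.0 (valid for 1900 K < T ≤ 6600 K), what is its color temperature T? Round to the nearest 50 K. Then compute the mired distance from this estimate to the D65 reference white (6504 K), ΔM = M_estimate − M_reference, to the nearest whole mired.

ln(t − 10) = (110 + 305.0) / 138.5 = 2.9964.
t − 10 = e^2.9964 = 20.013, so t = 30.013.
T = 100·t = 3001 K → 3000 K to the nearest 50 K.
M_estimate = 10⁶/3000 = 333.33; M_reference = 10⁶/6504 = 153.75.
ΔM = 333.33 − 153.75 = 179.58 → +180 mireds.

+180 mireds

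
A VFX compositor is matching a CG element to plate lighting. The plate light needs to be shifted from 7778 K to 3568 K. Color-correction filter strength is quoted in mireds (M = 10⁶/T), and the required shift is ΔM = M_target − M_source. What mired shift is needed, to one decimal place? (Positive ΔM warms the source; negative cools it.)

+151.7 mireds

M_source = 10⁶/7778 = 128.568; M_target = 10⁶/3568 = 280.269.
ΔM = 280.269 − 128.568 = 151.701 → +151.7 mireds, a warming shift.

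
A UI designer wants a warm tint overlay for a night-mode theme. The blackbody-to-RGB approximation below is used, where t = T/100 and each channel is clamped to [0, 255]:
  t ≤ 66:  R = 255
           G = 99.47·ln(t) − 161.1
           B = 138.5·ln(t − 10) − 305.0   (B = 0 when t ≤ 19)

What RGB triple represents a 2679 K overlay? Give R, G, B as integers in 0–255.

R=255, G=166, B=86

t = 2679/100 = 26.79; the t ≤ 66 branch applies.
R = 255 by definition for t ≤ 66.
G = 99.47·ln 26.79 − 161.1 = 99.47·3.2880 − 161.1 = 165.960.
B = 138.5·ln(26.79 − 10) − 305.0 = 138.5·ln 16.79 − 305.0 = 138.5·2.8208 − 305.0 = 85.679.
Rounded: (255, 166, 86).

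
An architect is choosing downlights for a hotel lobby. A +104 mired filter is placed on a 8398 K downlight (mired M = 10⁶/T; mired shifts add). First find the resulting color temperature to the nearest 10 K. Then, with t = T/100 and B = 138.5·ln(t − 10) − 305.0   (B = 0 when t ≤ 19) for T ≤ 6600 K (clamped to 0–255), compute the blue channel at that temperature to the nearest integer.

187

M_in = 10⁶/8398 = 119.08; M_out = 119.08 + (+104) = 223.08.
T_out = 10⁶/223.08 = 4482.8 K → 4480 K; t = 44.8.
B = 138.5·ln(44.8 − 10) − 305.0 = 138.5·ln 34.8 − 305.0 = 138.5·3.5496 − 305.0 = 186.622.
Rounded: 187.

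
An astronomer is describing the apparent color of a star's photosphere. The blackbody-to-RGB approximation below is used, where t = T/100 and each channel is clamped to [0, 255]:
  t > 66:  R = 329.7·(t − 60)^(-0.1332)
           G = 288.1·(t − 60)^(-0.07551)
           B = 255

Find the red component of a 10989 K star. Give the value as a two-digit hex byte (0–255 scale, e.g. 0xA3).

t = 10989/100 = 109.89; the t > 66 branch applies.
R = 329.7·(109.89 − 60)^(-0.1332) = 329.7·49.89^(-0.1332) = 329.7·0.59405 = 195.859.
Rounded: 196; in hex, 0xC4.

0xC4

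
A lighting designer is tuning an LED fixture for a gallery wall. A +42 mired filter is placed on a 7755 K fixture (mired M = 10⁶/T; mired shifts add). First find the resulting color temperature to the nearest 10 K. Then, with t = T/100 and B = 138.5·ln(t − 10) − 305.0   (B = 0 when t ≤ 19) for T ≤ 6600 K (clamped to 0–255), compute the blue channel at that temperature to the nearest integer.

M_in = 10⁶/7755 = 128.95; M_out = 128.95 + (+42) = 170.95.
T_out = 10⁶/170.95 = 5849.7 K → 5850 K; t = 58.5.
B = 138.5·ln(58.5 − 10) − 305.0 = 138.5·ln 48.5 − 305.0 = 138.5·3.8816 − 305.0 = 232.597.
Rounded: 233.

233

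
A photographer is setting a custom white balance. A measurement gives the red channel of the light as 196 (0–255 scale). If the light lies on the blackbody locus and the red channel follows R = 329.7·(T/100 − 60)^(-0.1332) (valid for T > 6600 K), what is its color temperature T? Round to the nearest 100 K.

(t − 60)^(-0.1332) = 196/329.7 = 0.59448.
t − 60 = 0.59448^(1/-0.1332) = 0.59448^(-7.508) = 49.621, so t = 109.621.
T = 100·t = 10962 K → 11000 K to the nearest 100 K.

11000 K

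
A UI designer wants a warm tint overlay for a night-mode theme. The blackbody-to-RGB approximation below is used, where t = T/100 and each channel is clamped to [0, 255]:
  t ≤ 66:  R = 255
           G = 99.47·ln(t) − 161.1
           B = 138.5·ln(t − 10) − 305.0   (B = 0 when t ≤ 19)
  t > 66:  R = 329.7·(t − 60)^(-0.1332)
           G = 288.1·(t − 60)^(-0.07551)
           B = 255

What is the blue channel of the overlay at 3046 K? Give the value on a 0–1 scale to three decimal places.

0.443

t = 3046/100 = 30.46; the t ≤ 66 branch applies.
B = 138.5·ln(30.46 − 10) − 305.0 = 138.5·ln 20.46 − 305.0 = 138.5·3.0185 − 305.0 = 113.058.
On a 0–1 scale: 113.058/255 = 0.4434 → 0.443.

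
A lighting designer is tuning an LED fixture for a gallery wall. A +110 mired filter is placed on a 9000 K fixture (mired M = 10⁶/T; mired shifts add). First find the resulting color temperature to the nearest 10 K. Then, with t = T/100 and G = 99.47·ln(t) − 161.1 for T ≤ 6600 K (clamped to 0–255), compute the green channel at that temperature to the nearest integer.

218

M_in = 10⁶/9000 = 111.11; M_out = 111.11 + (+110) = 221.11.
T_out = 10⁶/221.11 = 4522.6 K → 4520 K; t = 45.2.
G = 99.47·ln 45.2 − 161.1 = 99.47·3.8111 − 161.1 = 217.990.
Rounded: 218.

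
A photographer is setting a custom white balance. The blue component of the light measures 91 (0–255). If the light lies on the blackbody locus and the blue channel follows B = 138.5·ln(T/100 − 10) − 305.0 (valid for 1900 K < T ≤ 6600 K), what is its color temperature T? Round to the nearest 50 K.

ln(t − 10) = (91 + 305.0) / 138.5 = 2.8592.
t − 10 = e^2.8592 = 17.448, so t = 27.448.
T = 100·t = 2745 K → 2750 K to the nearest 50 K.

2750 K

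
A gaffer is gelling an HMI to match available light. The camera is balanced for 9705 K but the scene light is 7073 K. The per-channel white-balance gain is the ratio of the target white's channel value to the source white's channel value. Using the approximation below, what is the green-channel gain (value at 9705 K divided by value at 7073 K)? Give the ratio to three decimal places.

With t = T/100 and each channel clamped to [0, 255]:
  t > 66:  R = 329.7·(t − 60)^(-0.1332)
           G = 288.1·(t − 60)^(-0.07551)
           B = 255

0.911

At 7073 K (t = 70.73):
  G = 288.1·(70.73 − 60)^(-0.07551) = 288.1·10.73^(-0.07551) = 288.1·0.83595 = 240.837.
At 9705 K (t = 97.05):
  G = 288.1·(97.05 − 60)^(-0.07551) = 288.1·37.05^(-0.07551) = 288.1·0.76127 = 219.323.
Gain = 219.323 / 240.837 = 0.9107 → 0.911.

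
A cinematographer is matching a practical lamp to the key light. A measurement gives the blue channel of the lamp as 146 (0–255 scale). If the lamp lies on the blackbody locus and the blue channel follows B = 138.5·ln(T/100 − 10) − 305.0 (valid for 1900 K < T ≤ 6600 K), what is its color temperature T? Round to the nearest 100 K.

3600 K

ln(t − 10) = (146 + 305.0) / 138.5 = 3.2563.
t − 10 = e^3.2563 = 25.954, so t = 35.954.
T = 100·t = 3595 K → 3600 K to the nearest 100 K.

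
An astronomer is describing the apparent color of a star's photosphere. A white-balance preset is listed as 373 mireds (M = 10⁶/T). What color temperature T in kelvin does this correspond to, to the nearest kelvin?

2681 K

T = 10⁶ / 373 = 2680.97 K → 2681 K.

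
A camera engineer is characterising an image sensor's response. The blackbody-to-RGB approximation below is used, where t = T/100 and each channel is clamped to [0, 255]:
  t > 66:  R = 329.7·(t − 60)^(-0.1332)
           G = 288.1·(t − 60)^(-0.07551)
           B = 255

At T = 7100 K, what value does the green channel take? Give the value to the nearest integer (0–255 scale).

t = 7100/100 = 71; the t > 66 branch applies.
G = 288.1·(71 − 60)^(-0.07551) = 288.1·11^(-0.07551) = 288.1·0.83438 = 240.385.
Rounded: 240.

240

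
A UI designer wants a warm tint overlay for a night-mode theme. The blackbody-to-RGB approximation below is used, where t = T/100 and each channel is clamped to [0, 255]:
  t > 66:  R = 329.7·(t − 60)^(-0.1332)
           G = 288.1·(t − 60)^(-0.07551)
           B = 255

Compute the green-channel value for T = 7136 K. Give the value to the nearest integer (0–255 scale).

t = 7136/100 = 71.36; the t > 66 branch applies.
G = 288.1·(71.36 − 60)^(-0.07551) = 288.1·11.36^(-0.07551) = 288.1·0.83235 = 239.801.
Rounded: 240.

240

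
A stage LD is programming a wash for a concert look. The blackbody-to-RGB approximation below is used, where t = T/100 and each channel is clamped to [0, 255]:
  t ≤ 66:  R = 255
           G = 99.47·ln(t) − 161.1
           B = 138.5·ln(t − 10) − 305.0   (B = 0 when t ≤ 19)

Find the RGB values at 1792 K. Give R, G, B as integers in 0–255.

R=255, G=126, B=0

t = 1792/100 = 17.92; the t ≤ 66 branch applies.
R = 255 by definition for t ≤ 66.
G = 99.47·ln 17.92 − 161.1 = 99.47·2.8859 − 161.1 = 125.962.
t = 17.92 ≤ 19, so B = 0.
Rounded: (255, 126, 0).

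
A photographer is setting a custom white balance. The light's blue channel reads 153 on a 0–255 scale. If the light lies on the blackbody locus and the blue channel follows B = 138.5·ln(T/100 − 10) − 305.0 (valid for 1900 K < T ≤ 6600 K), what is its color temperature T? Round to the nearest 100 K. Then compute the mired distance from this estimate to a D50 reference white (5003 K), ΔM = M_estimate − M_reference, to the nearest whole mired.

ln(t − 10) = (153 + 305.0) / 138.5 = 3.3069.
t − 10 = e^3.3069 = 27.299, so t = 37.299.
T = 100·t = 3730 K → 3700 K to the nearest 100 K.
M_estimate = 10⁶/3700 = 270.27; M_reference = 10⁶/5003 = 199.88.
ΔM = 270.27 − 199.88 = 70.39 → +70 mireds.

+70 mireds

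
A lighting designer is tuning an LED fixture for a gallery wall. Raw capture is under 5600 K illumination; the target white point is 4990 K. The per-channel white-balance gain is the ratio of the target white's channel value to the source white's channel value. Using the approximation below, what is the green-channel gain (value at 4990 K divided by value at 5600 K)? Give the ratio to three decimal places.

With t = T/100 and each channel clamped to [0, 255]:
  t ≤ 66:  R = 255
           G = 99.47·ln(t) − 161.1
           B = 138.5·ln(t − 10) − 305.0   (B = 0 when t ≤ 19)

At 5600 K (t = 56):
  G = 99.47·ln 56 − 161.1 = 99.47·4.0254 − 161.1 = 239.302.
At 4990 K (t = 49.9):
  G = 99.47·ln 49.9 − 161.1 = 99.47·3.9100 − 161.1 = 227.830.
Gain = 227.830 / 239.302 = 0.9521 → 0.952.

0.952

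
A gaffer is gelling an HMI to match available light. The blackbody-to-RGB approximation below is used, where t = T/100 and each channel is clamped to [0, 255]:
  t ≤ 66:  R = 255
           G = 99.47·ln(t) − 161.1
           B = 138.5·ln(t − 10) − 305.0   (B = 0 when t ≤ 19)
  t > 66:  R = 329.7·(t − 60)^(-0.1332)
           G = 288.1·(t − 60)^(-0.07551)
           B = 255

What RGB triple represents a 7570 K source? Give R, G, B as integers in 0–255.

R=228, G=234, B=255

t = 7570/100 = 75.7; the t > 66 branch applies.
R = 329.7·(75.7 − 60)^(-0.1332) = 329.7·15.7^(-0.1332) = 329.7·0.69296 = 228.468.
G = 288.1·(75.7 − 60)^(-0.07551) = 288.1·15.7^(-0.07551) = 288.1·0.81226 = 234.013.
B = 255 by definition for t > 66.
Rounded: (228, 234, 255).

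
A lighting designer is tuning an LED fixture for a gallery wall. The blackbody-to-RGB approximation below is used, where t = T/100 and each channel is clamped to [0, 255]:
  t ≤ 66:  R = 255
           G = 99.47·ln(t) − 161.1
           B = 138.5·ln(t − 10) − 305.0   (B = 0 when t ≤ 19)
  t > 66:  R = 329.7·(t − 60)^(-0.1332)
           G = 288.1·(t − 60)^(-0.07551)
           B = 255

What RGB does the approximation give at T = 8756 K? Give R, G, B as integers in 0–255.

R=212, G=224, B=255

t = 8756/100 = 87.56; the t > 66 branch applies.
R = 329.7·(87.56 − 60)^(-0.1332) = 329.7·27.56^(-0.1332) = 329.7·0.64292 = 211.970.
G = 288.1·(87.56 − 60)^(-0.07551) = 288.1·27.56^(-0.07551) = 288.1·0.77847 = 224.279.
B = 255 by definition for t > 66.
Rounded: (212, 224, 255).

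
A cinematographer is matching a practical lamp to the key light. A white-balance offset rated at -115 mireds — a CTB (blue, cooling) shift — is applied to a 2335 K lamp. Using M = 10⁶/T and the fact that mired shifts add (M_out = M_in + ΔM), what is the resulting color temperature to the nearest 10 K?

M_in = 10⁶/2335 = 428.27 mireds.
M_out = 428.27 + (-115) = 313.27 mireds.
T_out = 10⁶/313.27 = 3192.2 K → 3190 K.

3190 K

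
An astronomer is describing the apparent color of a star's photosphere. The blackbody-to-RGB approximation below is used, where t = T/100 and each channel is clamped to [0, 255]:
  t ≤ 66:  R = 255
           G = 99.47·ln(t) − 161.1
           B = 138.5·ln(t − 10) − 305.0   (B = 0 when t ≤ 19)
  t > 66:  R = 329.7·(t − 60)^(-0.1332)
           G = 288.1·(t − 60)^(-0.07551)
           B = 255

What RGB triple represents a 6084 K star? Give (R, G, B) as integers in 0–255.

t = 6084/100 = 60.84; the t ≤ 66 branch applies.
R = 255 by definition for t ≤ 66.
G = 99.47·ln 60.84 − 161.1 = 99.47·4.1082 − 161.1 = 247.547.
B = 138.5·ln(60.84 − 10) − 305.0 = 138.5·ln 50.84 − 305.0 = 138.5·3.9287 − 305.0 = 239.123.
Rounded: (255, 248, 239).

(255, 248, 239)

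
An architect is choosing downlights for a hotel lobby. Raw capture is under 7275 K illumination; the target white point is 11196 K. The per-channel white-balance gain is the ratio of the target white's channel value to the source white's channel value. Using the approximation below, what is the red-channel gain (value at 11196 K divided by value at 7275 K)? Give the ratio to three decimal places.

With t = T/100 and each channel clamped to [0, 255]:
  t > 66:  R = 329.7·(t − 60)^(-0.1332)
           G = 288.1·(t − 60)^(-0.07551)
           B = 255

At 7275 K (t = 72.75):
  R = 329.7·(72.75 − 60)^(-0.1332) = 329.7·12.75^(-0.1332) = 329.7·0.71244 = 234.890.
At 11196 K (t = 111.96):
  R = 329.7·(111.96 − 60)^(-0.1332) = 329.7·51.96^(-0.1332) = 329.7·0.59084 = 194.801.
Gain = 194.801 / 234.890 = 0.8293 → 0.829.

0.829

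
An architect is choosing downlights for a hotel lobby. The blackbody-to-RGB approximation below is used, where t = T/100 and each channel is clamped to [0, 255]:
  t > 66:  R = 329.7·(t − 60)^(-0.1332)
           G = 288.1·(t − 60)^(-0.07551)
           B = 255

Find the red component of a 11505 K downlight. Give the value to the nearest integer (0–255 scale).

t = 11505/100 = 115.05; the t > 66 branch applies.
R = 329.7·(115.05 − 60)^(-0.1332) = 329.7·55.05^(-0.1332) = 329.7·0.58632 = 193.308.
Rounded: 193.

193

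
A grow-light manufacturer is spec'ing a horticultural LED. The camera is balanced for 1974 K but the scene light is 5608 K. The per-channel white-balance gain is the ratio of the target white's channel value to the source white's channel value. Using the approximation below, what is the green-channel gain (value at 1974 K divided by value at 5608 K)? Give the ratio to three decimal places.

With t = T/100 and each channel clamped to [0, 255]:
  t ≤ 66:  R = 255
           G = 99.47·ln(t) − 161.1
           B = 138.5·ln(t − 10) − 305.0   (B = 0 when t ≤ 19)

0.566

At 5608 K (t = 56.08):
  G = 99.47·ln 56.08 − 161.1 = 99.47·4.0268 − 161.1 = 239.444.
At 1974 K (t = 19.74):
  G = 99.47·ln 19.74 − 161.1 = 99.47·2.9826 − 161.1 = 135.584.
Gain = 135.584 / 239.444 = 0.5662 → 0.566.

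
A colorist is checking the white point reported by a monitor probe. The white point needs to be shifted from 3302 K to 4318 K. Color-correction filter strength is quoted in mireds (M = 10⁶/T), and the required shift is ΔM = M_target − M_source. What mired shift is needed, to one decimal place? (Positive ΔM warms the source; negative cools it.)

M_source = 10⁶/3302 = 302.847; M_target = 10⁶/4318 = 231.589.
ΔM = 231.589 − 302.847 = -71.258 → -71.3 mireds, a cooling shift.

-71.3 mireds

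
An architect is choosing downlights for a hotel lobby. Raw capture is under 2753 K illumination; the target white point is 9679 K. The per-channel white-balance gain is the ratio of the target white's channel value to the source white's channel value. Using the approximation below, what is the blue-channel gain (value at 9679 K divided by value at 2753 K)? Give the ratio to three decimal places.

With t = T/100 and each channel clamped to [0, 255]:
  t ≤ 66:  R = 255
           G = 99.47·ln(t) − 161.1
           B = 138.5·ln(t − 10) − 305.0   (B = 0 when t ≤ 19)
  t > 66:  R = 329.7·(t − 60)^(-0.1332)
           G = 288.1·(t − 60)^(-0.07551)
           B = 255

2.782

At 2753 K (t = 27.53):
  B = 138.5·ln(27.53 − 10) − 305.0 = 138.5·ln 17.53 − 305.0 = 138.5·2.8639 − 305.0 = 91.652.
At 9679 K (t = 96.79):
  B = 255 by definition for t > 66.
Gain = 255.000 / 91.652 = 2.7823 → 2.782.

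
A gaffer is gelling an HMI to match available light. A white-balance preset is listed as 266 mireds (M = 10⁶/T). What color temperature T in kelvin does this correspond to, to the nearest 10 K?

3760 K

T = 10⁶ / 266 = 3759.40 K → 3760 K.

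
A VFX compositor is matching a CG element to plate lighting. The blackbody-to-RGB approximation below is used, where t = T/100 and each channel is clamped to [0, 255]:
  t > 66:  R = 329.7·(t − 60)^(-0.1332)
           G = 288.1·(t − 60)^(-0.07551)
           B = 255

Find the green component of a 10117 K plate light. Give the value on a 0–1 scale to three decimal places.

0.853

t = 10117/100 = 101.17; the t > 66 branch applies.
G = 288.1·(101.17 − 60)^(-0.07551) = 288.1·41.17^(-0.07551) = 288.1·0.75524 = 217.584.
On a 0–1 scale: 217.584/255 = 0.8533 → 0.853.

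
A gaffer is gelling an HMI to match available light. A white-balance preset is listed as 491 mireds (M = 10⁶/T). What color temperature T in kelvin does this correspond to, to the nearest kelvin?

2037 K

T = 10⁶ / 491 = 2036.66 K → 2037 K.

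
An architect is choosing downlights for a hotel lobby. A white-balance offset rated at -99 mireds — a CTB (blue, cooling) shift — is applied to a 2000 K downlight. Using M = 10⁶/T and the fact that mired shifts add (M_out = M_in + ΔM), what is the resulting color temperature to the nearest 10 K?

2490 K

M_in = 10⁶/2000 = 500.00 mireds.
M_out = 500.00 + (-99) = 401.00 mireds.
T_out = 10⁶/401.00 = 2493.8 K → 2490 K.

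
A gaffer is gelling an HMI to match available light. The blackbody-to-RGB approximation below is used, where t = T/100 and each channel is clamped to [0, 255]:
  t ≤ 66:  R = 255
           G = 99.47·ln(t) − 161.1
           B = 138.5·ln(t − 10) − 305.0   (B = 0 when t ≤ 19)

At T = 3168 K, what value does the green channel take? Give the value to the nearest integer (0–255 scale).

t = 3168/100 = 31.68; the t ≤ 66 branch applies.
G = 99.47·ln 31.68 − 161.1 = 99.47·3.4557 − 161.1 = 182.637.
Rounded: 183.

183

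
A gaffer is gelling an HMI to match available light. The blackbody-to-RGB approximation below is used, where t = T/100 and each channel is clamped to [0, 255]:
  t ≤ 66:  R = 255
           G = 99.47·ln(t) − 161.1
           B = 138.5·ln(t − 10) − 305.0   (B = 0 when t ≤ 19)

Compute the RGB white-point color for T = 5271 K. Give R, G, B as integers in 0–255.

R=255, G=233, B=215

t = 5271/100 = 52.71; the t ≤ 66 branch applies.
R = 255 by definition for t ≤ 66.
G = 99.47·ln 52.71 − 161.1 = 99.47·3.9648 − 161.1 = 233.279.
B = 138.5·ln(52.71 − 10) − 305.0 = 138.5·ln 42.71 − 305.0 = 138.5·3.7544 − 305.0 = 214.989.
Rounded: (255, 233, 215).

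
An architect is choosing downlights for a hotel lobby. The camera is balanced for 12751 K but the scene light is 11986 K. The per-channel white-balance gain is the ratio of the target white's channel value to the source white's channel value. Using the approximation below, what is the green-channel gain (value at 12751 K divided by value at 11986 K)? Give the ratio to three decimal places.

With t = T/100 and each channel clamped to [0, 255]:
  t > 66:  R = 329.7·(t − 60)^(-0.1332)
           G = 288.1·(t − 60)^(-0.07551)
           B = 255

0.991

At 11986 K (t = 119.86):
  G = 288.1·(119.86 − 60)^(-0.07551) = 288.1·59.86^(-0.07551) = 288.1·0.73419 = 211.520.
At 12751 K (t = 127.51):
  G = 288.1·(127.51 − 60)^(-0.07551) = 288.1·67.51^(-0.07551) = 288.1·0.72755 = 209.608.
Gain = 209.608 / 211.520 = 0.9910 → 0.991.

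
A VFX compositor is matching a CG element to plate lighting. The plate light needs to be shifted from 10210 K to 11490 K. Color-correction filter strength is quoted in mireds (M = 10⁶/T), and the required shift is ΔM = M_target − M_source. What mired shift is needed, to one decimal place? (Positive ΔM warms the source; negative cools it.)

-10.9 mireds

M_source = 10⁶/10210 = 97.943; M_target = 10⁶/11490 = 87.032.
ΔM = 87.032 − 97.943 = -10.911 → -10.9 mireds, a cooling shift.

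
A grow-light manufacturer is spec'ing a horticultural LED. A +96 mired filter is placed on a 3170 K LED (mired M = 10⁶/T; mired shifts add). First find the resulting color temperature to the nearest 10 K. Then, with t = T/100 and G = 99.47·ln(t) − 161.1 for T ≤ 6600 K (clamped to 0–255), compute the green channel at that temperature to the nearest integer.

156

M_in = 10⁶/3170 = 315.46; M_out = 315.46 + (+96) = 411.46.
T_out = 10⁶/411.46 = 2430.4 K → 2430 K; t = 24.3.
G = 99.47·ln 24.3 − 161.1 = 99.47·3.1905 − 161.1 = 156.257.
Rounded: 156.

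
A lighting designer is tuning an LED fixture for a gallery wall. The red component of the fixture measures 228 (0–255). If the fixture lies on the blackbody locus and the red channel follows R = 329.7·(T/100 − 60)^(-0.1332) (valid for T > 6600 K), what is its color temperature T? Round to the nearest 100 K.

7600 K

(t − 60)^(-0.1332) = 228/329.7 = 0.69154.
t − 60 = 0.69154^(1/-0.1332) = 0.69154^(-7.508) = 15.943, so t = 75.943.
T = 100·t = 7594 K → 7600 K to the nearest 100 K.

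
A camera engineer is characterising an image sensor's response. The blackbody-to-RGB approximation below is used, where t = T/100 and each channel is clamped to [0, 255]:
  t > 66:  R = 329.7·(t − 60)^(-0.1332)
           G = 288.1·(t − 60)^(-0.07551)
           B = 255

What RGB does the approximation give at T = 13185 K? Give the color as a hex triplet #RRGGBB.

t = 13185/100 = 131.85; the t > 66 branch applies.
R = 329.7·(131.85 − 60)^(-0.1332) = 329.7·71.85^(-0.1332) = 329.7·0.56588 = 186.570.
G = 288.1·(131.85 − 60)^(-0.07551) = 288.1·71.85^(-0.07551) = 288.1·0.72414 = 208.624.
B = 255 by definition for t > 66.
Rounded: (187, 209, 255).
In hex: #BBD1FF.

#BBD1FF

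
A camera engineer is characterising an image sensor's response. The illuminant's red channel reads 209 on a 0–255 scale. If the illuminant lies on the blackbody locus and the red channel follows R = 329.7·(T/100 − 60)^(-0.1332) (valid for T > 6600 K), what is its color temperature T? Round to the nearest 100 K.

9100 K

(t − 60)^(-0.1332) = 209/329.7 = 0.63391.
t − 60 = 0.63391^(1/-0.1332) = 0.63391^(-7.508) = 30.639, so t = 90.639.
T = 100·t = 9064 K → 9100 K to the nearest 100 K.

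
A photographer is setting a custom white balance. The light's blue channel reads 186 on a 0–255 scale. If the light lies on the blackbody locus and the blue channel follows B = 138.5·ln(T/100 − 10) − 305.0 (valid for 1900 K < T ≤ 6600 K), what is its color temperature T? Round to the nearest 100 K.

4500 K

ln(t − 10) = (186 + 305.0) / 138.5 = 3.5451.
t − 10 = e^3.5451 = 34.644, so t = 44.644.
T = 100·t = 4464 K → 4500 K to the nearest 100 K.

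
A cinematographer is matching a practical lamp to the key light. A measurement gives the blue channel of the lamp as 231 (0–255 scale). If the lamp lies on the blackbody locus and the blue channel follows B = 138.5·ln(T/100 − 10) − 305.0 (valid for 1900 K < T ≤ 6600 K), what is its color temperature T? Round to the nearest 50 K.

5800 K

ln(t − 10) = (231 + 305.0) / 138.5 = 3.8700.
t − 10 = e^3.8700 = 47.944, so t = 57.944.
T = 100·t = 5794 K → 5800 K to the nearest 50 K.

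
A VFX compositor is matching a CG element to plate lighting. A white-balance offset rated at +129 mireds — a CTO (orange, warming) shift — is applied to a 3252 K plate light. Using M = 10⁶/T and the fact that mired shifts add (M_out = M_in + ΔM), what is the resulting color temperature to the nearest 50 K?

M_in = 10⁶/3252 = 307.50 mireds.
M_out = 307.50 + (+129) = 436.50 mireds.
T_out = 10⁶/436.50 = 2290.9 K → 2300 K.

2300 K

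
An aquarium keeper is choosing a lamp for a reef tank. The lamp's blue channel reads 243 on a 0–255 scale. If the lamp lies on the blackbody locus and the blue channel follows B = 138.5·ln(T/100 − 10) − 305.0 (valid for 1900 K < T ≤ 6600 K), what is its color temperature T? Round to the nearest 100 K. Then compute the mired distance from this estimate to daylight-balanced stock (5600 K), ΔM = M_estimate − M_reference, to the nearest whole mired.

-17 mireds

ln(t − 10) = (243 + 305.0) / 138.5 = 3.9567.
t − 10 = e^3.9567 = 52.283, so t = 62.283.
T = 100·t = 6228 K → 6200 K to the nearest 100 K.
M_estimate = 10⁶/6200 = 161.29; M_reference = 10⁶/5600 = 178.57.
ΔM = 161.29 − 178.57 = -17.28 → -17 mireds.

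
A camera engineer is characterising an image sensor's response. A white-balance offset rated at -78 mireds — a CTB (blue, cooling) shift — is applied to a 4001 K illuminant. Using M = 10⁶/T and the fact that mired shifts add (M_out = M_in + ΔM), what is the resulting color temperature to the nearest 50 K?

5800 K

M_in = 10⁶/4001 = 249.94 mireds.
M_out = 249.94 + (-78) = 171.94 mireds.
T_out = 10⁶/171.94 = 5816.1 K → 5800 K.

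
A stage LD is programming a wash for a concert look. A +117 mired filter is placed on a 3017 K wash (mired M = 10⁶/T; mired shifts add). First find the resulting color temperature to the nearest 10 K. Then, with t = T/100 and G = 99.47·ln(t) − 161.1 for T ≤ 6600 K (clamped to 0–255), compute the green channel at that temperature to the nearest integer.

148

M_in = 10⁶/3017 = 331.46; M_out = 331.46 + (+117) = 448.46.
T_out = 10⁶/448.46 = 2229.9 K → 2230 K; t = 22.3.
G = 99.47·ln 22.3 − 161.1 = 99.47·3.1046 − 161.1 = 147.713.
Rounded: 148.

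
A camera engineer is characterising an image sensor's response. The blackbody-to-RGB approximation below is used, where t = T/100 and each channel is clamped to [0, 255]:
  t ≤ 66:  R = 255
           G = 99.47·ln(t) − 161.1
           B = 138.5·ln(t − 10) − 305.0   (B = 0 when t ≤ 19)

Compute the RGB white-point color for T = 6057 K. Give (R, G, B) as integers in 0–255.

(255, 247, 238)

t = 6057/100 = 60.57; the t ≤ 66 branch applies.
R = 255 by definition for t ≤ 66.
G = 99.47·ln 60.57 − 161.1 = 99.47·4.1038 − 161.1 = 247.105.
B = 138.5·ln(60.57 − 10) − 305.0 = 138.5·ln 50.57 − 305.0 = 138.5·3.9234 − 305.0 = 238.385.
Rounded: (255, 247, 238).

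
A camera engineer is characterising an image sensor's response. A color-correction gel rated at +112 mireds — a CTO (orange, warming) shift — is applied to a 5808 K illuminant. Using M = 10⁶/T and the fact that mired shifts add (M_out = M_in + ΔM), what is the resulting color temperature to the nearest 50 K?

M_in = 10⁶/5808 = 172.18 mireds.
M_out = 172.18 + (+112) = 284.18 mireds.
T_out = 10⁶/284.18 = 3518.9 K → 3500 K.

3500 K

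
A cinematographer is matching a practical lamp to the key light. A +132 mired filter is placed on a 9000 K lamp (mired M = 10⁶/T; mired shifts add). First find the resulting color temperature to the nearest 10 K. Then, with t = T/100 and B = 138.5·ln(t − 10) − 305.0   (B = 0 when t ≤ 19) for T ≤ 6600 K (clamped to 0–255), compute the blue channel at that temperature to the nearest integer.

171

M_in = 10⁶/9000 = 111.11; M_out = 111.11 + (+132) = 243.11.
T_out = 10⁶/243.11 = 4113.3 K → 4110 K; t = 41.1.
B = 138.5·ln(41.1 − 10) − 305.0 = 138.5·ln 31.1 − 305.0 = 138.5·3.4372 − 305.0 = 171.053.
Rounded: 171.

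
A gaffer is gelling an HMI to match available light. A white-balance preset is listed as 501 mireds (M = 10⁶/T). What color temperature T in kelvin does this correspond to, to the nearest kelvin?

T = 10⁶ / 501 = 1996.01 K → 1996 K.

1996 K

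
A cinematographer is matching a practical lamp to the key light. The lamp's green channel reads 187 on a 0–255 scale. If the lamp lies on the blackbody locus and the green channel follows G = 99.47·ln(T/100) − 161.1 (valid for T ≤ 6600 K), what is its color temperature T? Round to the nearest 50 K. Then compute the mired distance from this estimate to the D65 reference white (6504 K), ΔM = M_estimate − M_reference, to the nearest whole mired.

+149 mireds

ln t = (187 + 161.1) / 99.47 = 3.4995.
t = e^3.4995 = 33.100.
T = 100·t = 3310 K → 3300 K to the nearest 50 K.
M_estimate = 10⁶/3300 = 303.03; M_reference = 10⁶/6504 = 153.75.
ΔM = 303.03 − 153.75 = 149.28 → +149 mireds.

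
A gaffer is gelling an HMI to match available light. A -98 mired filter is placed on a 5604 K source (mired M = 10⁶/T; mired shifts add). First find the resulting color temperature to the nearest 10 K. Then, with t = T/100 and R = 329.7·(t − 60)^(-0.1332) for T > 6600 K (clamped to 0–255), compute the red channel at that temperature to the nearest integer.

189

M_in = 10⁶/5604 = 178.44; M_out = 178.44 + (-98) = 80.44.
T_out = 10⁶/80.44 = 12431.0 K → 12430 K; t = 124.3.
R = 329.7·(124.3 − 60)^(-0.1332) = 329.7·64.3^(-0.1332) = 329.7·0.57431 = 189.350.
Rounded: 189.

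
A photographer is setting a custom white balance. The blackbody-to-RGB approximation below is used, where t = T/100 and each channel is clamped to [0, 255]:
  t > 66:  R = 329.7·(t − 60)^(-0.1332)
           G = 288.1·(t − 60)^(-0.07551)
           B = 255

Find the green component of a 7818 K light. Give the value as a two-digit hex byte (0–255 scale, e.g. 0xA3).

0xE7

t = 7818/100 = 78.18; the t > 66 branch applies.
G = 288.1·(78.18 − 60)^(-0.07551) = 288.1·18.18^(-0.07551) = 288.1·0.80332 = 231.436.
Rounded: 231; in hex, 0xE7.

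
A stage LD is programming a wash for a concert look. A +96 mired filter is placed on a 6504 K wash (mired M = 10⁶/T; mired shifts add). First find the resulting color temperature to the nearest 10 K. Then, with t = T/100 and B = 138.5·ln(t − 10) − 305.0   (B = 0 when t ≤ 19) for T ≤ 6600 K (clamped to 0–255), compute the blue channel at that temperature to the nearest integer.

166

M_in = 10⁶/6504 = 153.75; M_out = 153.75 + (+96) = 249.75.
T_out = 10⁶/249.75 = 4004.0 K → 4000 K; t = 40.
B = 138.5·ln(40 − 10) − 305.0 = 138.5·ln 30 − 305.0 = 138.5·3.4012 − 305.0 = 166.066.
Rounded: 166.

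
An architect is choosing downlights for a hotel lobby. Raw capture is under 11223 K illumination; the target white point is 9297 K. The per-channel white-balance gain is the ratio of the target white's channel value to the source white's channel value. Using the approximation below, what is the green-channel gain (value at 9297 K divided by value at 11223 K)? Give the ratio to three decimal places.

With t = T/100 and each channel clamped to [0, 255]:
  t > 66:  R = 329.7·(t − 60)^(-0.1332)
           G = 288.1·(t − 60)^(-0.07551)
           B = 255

At 11223 K (t = 112.23):
  G = 288.1·(112.23 − 60)^(-0.07551) = 288.1·52.23^(-0.07551) = 288.1·0.74179 = 213.709.
At 9297 K (t = 92.97):
  G = 288.1·(92.97 − 60)^(-0.07551) = 288.1·32.97^(-0.07551) = 288.1·0.76801 = 221.264.
Gain = 221.264 / 213.709 = 1.0353 → 1.035.

1.035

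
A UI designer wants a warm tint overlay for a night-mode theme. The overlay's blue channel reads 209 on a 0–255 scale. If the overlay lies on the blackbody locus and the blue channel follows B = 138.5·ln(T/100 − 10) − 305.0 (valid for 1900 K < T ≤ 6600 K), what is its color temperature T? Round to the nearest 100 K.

5100 K

ln(t − 10) = (209 + 305.0) / 138.5 = 3.7112.
t − 10 = e^3.7112 = 40.903, so t = 50.903.
T = 100·t = 5090 K → 5100 K to the nearest 100 K.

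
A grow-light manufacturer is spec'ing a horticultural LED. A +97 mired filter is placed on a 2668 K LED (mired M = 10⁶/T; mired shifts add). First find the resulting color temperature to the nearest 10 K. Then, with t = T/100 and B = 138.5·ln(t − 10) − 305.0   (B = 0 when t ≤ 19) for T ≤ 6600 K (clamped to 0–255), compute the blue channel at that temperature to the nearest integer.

M_in = 10⁶/2668 = 374.81; M_out = 374.81 + (+97) = 471.81.
T_out = 10⁶/471.81 = 2119.5 K → 2120 K; t = 21.2.
B = 138.5·ln(21.2 − 10) − 305.0 = 138.5·ln 11.2 − 305.0 = 138.5·2.4159 − 305.0 = 29.604.
Rounded: 30.

30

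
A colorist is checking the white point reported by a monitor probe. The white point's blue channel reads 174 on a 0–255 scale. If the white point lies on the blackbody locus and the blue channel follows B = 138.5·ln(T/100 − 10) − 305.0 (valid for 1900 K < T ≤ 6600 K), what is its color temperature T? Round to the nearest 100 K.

4200 K

ln(t − 10) = (174 + 305.0) / 138.5 = 3.4585.
t − 10 = e^3.4585 = 31.769, so t = 41.769.
T = 100·t = 4177 K → 4200 K to the nearest 100 K.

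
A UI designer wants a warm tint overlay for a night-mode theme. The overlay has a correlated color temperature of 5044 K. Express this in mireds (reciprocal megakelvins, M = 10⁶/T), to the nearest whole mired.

198 mireds

M = 10⁶ / 5044 = 198.255 → 198 mireds.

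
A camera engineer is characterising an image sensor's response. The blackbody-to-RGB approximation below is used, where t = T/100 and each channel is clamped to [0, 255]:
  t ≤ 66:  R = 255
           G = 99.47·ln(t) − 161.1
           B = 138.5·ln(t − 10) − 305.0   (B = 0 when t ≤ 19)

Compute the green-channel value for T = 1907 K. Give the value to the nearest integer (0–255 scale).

132

t = 1907/100 = 19.07; the t ≤ 66 branch applies.
G = 99.47·ln 19.07 − 161.1 = 99.47·2.9481 − 161.1 = 132.149.
Rounded: 132.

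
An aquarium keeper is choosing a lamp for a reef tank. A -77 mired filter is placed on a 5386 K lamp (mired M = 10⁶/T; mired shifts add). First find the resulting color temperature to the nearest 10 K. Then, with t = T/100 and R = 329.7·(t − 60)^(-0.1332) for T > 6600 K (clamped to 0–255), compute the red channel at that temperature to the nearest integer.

M_in = 10⁶/5386 = 185.67; M_out = 185.67 + (-77) = 108.67.
T_out = 10⁶/108.67 = 9202.5 K → 9200 K; t = 92.
R = 329.7·(92 − 60)^(-0.1332) = 329.7·32^(-0.1332) = 329.7·0.63025 = 207.794.
Rounded: 208.

208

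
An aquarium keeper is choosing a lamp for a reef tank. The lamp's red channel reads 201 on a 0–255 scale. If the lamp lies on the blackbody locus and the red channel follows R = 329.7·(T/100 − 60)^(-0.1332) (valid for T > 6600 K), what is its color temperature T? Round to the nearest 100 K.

(t − 60)^(-0.1332) = 201/329.7 = 0.60965.
t − 60 = 0.60965^(1/-0.1332) = 0.60965^(-7.508) = 41.071, so t = 101.071.
T = 100·t = 10107 K → 10100 K to the nearest 100 K.

10100 K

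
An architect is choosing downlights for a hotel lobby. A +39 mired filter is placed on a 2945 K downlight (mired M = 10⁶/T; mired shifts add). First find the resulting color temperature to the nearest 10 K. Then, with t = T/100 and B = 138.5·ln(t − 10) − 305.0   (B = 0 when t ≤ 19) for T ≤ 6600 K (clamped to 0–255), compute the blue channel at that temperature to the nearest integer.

82

M_in = 10⁶/2945 = 339.56; M_out = 339.56 + (+39) = 378.56.
T_out = 10⁶/378.56 = 2641.6 K → 2640 K; t = 26.4.
B = 138.5·ln(26.4 − 10) − 305.0 = 138.5·ln 16.4 − 305.0 = 138.5·2.7973 − 305.0 = 82.423.
Rounded: 82.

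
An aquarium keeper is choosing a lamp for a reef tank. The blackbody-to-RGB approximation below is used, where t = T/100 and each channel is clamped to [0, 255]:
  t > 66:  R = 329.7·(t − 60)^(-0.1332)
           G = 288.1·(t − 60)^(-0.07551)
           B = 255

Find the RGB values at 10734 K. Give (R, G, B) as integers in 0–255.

(197, 215, 255)

t = 10734/100 = 107.34; the t > 66 branch applies.
R = 329.7·(107.34 − 60)^(-0.1332) = 329.7·47.34^(-0.1332) = 329.7·0.59822 = 197.233.
G = 288.1·(107.34 − 60)^(-0.07551) = 288.1·47.34^(-0.07551) = 288.1·0.74731 = 215.301.
B = 255 by definition for t > 66.
Rounded: (197, 215, 255).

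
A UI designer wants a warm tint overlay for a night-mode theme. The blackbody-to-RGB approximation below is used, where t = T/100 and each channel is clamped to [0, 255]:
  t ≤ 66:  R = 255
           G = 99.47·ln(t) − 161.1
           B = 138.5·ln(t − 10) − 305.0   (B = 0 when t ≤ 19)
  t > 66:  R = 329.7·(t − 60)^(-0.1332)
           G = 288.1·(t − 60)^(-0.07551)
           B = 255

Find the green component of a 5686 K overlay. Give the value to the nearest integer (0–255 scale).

t = 5686/100 = 56.86; the t ≤ 66 branch applies.
G = 99.47·ln 56.86 − 161.1 = 99.47·4.0406 − 161.1 = 240.818.
Rounded: 241.

241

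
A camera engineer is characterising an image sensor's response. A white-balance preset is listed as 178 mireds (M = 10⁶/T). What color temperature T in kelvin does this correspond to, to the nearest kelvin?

T = 10⁶ / 178 = 5617.98 K → 5618 K.

5618 K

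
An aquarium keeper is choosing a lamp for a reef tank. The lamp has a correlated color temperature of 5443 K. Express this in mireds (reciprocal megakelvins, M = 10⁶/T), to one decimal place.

183.7 mireds

M = 10⁶ / 5443 = 183.722 → 183.7 mireds.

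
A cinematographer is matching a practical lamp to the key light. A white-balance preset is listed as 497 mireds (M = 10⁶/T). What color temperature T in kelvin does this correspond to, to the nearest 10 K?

2010 K

T = 10⁶ / 497 = 2012.07 K → 2010 K.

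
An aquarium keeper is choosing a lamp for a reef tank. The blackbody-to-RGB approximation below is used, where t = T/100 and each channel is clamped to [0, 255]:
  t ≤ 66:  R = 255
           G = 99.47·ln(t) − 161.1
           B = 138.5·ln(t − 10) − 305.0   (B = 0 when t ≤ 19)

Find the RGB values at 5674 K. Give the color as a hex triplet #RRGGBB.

t = 5674/100 = 56.74; the t ≤ 66 branch applies.
R = 255 by definition for t ≤ 66.
G = 99.47·ln 56.74 − 161.1 = 99.47·4.0385 − 161.1 = 240.608.
B = 138.5·ln(56.74 − 10) − 305.0 = 138.5·ln 46.74 − 305.0 = 138.5·3.8446 − 305.0 = 227.477.
Rounded: (255, 241, 227).
In hex: #FFF1E3.

#FFF1E3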